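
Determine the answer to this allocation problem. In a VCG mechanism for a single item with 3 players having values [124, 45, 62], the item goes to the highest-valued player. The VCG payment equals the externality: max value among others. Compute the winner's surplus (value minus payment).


Step 1: The winner is the agent with the highest value: agent 0 with value 124
Step 2: Values of other agents: [45, 62]
Step 3: VCG payment = max of others' values = 62
Step 4: Surplus = 124 - 62 = 62

62


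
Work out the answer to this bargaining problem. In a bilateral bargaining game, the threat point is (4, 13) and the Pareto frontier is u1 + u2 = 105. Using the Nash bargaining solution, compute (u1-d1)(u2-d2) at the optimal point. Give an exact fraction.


Step 1: The Nash solution splits surplus symmetrically above the disagreement point
Step 2: u1 = (total + d1 - d2)/2 = (105 + 4 - 13)/2 = 48
Step 3: u2 = (total - d1 + d2)/2 = (105 - 4 + 13)/2 = 57
Step 4: Nash product = (48 - 4) * (57 - 13)
Step 5: = 44 * 44 = 1936

1936


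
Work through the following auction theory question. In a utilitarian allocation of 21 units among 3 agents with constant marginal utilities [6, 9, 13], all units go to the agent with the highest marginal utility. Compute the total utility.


Step 1: The marginal utilities are [6, 9, 13]
Step 2: The highest marginal utility is 13
Step 3: All 21 units go to that agent
Step 4: Total utility = 13 * 21 = 273

273


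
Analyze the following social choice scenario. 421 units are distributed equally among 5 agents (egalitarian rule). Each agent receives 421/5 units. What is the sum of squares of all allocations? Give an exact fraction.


Step 1: Each agent's share = 421/5
Step 2: Square of each share = (421/5)^2 = 177241/25
Step 3: Sum of squares = 5 * 177241/25 = 177241/5

177241/5


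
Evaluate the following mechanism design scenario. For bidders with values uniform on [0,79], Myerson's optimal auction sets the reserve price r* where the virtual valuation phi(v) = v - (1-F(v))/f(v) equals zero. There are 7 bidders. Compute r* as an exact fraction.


Step 1: For U[0,79], F(v) = v/79 and f(v) = 1/79
Step 2: phi(v) = v - (1 - v/79)/(1/79) = v - (79 - v) = 2v - 79
Step 3: Set phi(r*) = 0: 2r* - 79 = 0
Step 4: r* = 79/2 (the number of bidders n = 7 does not enter)

79/2


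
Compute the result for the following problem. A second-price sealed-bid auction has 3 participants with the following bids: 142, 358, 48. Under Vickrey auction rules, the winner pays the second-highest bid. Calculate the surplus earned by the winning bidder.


Step 1: Sort bids in descending order: 358, 142, 48
Step 2: The winning bid is the highest: 358
Step 3: The payment equals the second-highest bid: 142
Step 4: Surplus = winner's bid - payment = 358 - 142 = 216

216


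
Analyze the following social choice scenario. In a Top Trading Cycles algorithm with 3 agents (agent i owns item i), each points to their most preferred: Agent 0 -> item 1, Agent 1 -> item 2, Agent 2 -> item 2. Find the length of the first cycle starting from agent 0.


Step 1: Trace the pointer graph from agent 0: 0 -> 1 -> 2 -> 2
Step 2: A cycle is detected when we revisit agent 2
Step 3: The cycle is: 2 -> 2
Step 4: Cycle length = 1

1


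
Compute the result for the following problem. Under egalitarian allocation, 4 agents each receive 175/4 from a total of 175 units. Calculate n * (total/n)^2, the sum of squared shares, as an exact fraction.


Step 1: Each agent's share = 175/4
Step 2: Square of each share = (175/4)^2 = 30625/16
Step 3: Sum of squares = 4 * 30625/16 = 30625/4

30625/4


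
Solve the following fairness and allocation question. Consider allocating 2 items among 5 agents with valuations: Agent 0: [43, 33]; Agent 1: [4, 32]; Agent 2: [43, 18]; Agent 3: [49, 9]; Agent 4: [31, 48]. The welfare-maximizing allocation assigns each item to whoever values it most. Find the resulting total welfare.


Step 1: For each item, find the maximum value among all agents.
Step 2: Item 0 -> Agent 3 (value 49)
Step 3: Item 1 -> Agent 4 (value 48)
Step 4: Total welfare = 49 + 48 = 97

97


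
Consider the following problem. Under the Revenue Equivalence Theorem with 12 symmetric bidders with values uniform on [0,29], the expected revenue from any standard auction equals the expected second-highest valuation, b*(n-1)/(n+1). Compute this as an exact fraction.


Step 1: By Revenue Equivalence, expected revenue = b*(n-1)/(n+1)
Step 2: Substituting n = 12, b = 29
Step 3: Revenue = 29*(12-1)/(12+1) = 29*11/13
Step 4: Revenue = 319/13

319/13


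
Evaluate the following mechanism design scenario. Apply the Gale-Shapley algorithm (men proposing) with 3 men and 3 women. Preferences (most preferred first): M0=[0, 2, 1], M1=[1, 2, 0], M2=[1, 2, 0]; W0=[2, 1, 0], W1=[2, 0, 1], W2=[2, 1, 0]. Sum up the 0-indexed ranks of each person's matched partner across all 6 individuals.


Step 1: Run Gale-Shapley (men propose, women hold best offer):
  M0 proposes to W0; she accepts
  M1 proposes to W1; she accepts
  M2 proposes to W1; she switches from M1
  M1 proposes to W2; she accepts
Step 2: Final matching: W0-M0, W1-M2, W2-M1
Step 3: 0-indexed ranks (man's rank of his match, then woman's): 0 + 2 + 0 + 0 + 1 + 1
Step 4: Total rank sum = 4

4


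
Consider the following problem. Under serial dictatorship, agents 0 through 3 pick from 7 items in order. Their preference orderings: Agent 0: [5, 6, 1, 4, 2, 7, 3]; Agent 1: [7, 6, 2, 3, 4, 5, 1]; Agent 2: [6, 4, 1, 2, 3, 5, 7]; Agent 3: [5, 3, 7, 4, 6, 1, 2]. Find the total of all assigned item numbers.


Step 1: Agent 0 picks item 5
Step 2: Agent 1 picks item 7
Step 3: Agent 2 picks item 6
Step 4: Agent 3 picks item 3
Step 5: Sum = 5 + 7 + 6 + 3 = 21

21


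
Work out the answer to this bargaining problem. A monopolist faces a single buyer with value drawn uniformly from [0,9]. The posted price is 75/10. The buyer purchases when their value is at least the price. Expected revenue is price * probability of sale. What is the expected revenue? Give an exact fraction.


Step 1: Posted price r = 15/2, value support [0,9]
Step 2: P(v >= r) = (9 - 15/2)/9 = 1/6
Step 3: Expected revenue = r * P(v >= r) = 15/2 * 1/6
Step 4: Revenue = 5/4

5/4


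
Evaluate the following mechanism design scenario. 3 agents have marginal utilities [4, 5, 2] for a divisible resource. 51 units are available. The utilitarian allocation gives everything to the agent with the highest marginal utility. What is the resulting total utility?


Step 1: The marginal utilities are [4, 5, 2]
Step 2: The highest marginal utility is 5
Step 3: All 51 units go to that agent
Step 4: Total utility = 5 * 51 = 255

255


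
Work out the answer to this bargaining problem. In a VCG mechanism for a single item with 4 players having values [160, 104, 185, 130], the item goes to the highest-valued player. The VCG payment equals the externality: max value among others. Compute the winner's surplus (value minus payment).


Step 1: The winner is the agent with the highest value: agent 2 with value 185
Step 2: Values of other agents: [160, 104, 130]
Step 3: VCG payment = max of others' values = 160
Step 4: Surplus = 185 - 160 = 25

25


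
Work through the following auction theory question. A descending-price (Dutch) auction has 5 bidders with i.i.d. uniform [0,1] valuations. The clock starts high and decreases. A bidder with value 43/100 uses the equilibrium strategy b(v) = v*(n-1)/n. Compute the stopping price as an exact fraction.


Step 1: Dutch auctions are strategically equivalent to first-price auctions
Step 2: The equilibrium bid is b(v) = v*(n-1)/n
Step 3: b = 43/100 * 4/5
Step 4: b = 43/125

43/125


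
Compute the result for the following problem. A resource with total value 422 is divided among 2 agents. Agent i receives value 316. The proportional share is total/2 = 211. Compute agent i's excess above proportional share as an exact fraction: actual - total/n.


Step 1: Proportional share = 422/2 = 211
Step 2: Agent's actual allocation = 316
Step 3: Excess = 316 - 211 = 105

105


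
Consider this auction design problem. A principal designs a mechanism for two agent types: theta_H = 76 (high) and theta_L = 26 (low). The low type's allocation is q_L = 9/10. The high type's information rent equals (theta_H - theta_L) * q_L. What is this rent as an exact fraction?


Step 1: theta_H - theta_L = 76 - 26 = 50
Step 2: Information rent = (theta_H - theta_L) * q_L
Step 3: = 50 * 9/10
Step 4: = 45

45


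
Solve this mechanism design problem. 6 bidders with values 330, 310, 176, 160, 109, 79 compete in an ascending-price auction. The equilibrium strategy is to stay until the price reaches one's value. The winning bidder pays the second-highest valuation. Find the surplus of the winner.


Step 1: Identify the highest value: 330
Step 2: Identify the second-highest value: 310
Step 3: The final price = second-highest value = 310
Step 4: Surplus = 330 - 310 = 20

20


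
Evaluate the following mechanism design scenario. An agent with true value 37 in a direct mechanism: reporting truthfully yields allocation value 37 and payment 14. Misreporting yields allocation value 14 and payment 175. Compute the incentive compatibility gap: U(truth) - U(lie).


Step 1: U(truth) = value - payment = 37 - 14 = 23
Step 2: U(lie) = allocation - payment = 14 - 175 = -161
Step 3: IC gap = 23 - (-161) = 184

184


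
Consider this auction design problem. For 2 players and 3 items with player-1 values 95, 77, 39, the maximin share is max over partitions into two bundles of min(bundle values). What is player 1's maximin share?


Step 1: Item values = 95, 77, 39
Step 2: Enumerate all 2-bundle partitions and take the smaller bundle:
  Partition 1: {95} vs {77,39} -> bundles 95, 116; min = 95
  Partition 2: {77} vs {95,39} -> bundles 77, 134; min = 77
  Partition 3: {39} vs {95,77} -> bundles 39, 172; min = 39
Step 3: MMS = max(95, 77, 39) = 95

95


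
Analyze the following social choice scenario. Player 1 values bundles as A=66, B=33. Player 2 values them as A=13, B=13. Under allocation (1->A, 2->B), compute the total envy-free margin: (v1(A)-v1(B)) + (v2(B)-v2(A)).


Step 1: Player 1's margin = v1(A) - v1(B) = 66 - 33 = 33
Step 2: Player 2's margin = v2(B) - v2(A) = 13 - 13 = 0
Step 3: Total margin = 33 + 0 = 33

33


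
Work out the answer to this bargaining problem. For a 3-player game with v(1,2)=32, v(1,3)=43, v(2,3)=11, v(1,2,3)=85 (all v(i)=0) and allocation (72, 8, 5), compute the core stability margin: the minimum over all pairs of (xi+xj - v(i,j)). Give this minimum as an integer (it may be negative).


Step 1: Slack for coalition (1,2): x1+x2 - v12 = 80 - 32 = 48
Step 2: Slack for coalition (1,3): x1+x3 - v13 = 77 - 43 = 34
Step 3: Slack for coalition (2,3): x2+x3 - v23 = 13 - 11 = 2
Step 4: Minimum slack = min(48, 34, 2) = 2, attained by (2,3); no pair can gain by deviating, so the allocation is in the core

2


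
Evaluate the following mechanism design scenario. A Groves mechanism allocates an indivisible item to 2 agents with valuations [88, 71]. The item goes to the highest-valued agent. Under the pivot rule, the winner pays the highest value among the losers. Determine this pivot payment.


Step 1: The efficient winner is agent 0 with value 88
Step 2: Other agents' values: [71]
Step 3: Pivot payment = max(others) = 71
Step 4: The winner pays 71

71


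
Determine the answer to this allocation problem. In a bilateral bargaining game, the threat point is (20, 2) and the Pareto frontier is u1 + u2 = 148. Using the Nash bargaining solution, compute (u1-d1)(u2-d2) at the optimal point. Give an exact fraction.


Step 1: The Nash solution splits surplus symmetrically above the disagreement point
Step 2: u1 = (total + d1 - d2)/2 = (148 + 20 - 2)/2 = 83
Step 3: u2 = (total - d1 + d2)/2 = (148 - 20 + 2)/2 = 65
Step 4: Nash product = (83 - 20) * (65 - 2)
Step 5: = 63 * 63 = 3969

3969


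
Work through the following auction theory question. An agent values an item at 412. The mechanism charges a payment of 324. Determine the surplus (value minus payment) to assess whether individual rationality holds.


Step 1: Surplus = value - payment = 412 - 324 = 88
Step 2: IR is satisfied (surplus >= 0)

88


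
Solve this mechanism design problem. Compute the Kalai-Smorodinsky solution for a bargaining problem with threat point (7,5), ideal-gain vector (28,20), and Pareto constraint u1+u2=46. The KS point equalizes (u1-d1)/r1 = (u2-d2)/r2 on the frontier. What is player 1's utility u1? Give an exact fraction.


Step 1: At the KS point, (u1-d1)/r1 = (u2-d2)/r2 = t and u1+u2 = 46
Step 2: u1 = d1 + r1*t and u2 = d2 + r2*t, so (d1 + r1*t) + (d2 + r2*t) = 46
Step 3: t = (46 - 7 - 5)/(28 + 20) = 34/48 = 17/24
Step 4: u1 = d1 + r1*t = 7 + 28 * 17/24 = 161/6
Step 5: (Check: u2 = d2 + r2*t = 115/6; u1+u2 = 161/6 + 115/6 = 46, on the frontier.)

161/6


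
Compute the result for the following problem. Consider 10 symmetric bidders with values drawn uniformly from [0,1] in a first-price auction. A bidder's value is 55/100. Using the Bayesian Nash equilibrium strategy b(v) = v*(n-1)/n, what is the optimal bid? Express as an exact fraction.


Step 1: The symmetric BNE bidding function is b(v) = v * (n-1) / n
Step 2: Substitute v = 11/20 and n = 10
Step 3: b = 11/20 * 9/10
Step 4: b = 99/200

99/200


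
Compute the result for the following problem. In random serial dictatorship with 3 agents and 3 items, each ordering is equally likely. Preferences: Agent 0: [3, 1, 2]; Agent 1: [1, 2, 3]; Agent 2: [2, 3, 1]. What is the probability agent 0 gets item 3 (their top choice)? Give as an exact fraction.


Step 1: Agent 0 wants item 3
Step 2: There are 6 possible orderings of agents
Step 3: In 6 orderings, agent 0 gets item 3
Step 4: Probability = 6/6 = 1

1


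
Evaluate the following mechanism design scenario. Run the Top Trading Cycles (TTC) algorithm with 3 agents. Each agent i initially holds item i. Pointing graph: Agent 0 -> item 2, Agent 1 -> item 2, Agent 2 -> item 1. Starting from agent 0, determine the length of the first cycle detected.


Step 1: Trace the pointer graph from agent 0: 0 -> 2 -> 1 -> 2
Step 2: A cycle is detected when we revisit agent 2
Step 3: The cycle is: 2 -> 1 -> 2
Step 4: Cycle length = 2

2


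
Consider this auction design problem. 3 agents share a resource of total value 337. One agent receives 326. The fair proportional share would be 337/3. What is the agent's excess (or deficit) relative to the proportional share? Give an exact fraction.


Step 1: Proportional share = 337/3
Step 2: Agent's actual allocation = 326
Step 3: Excess = 326 - 337/3 = 641/3

641/3


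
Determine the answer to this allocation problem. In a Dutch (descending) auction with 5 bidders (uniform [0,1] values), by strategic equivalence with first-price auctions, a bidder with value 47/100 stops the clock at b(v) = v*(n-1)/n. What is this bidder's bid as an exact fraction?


Step 1: Dutch auctions are strategically equivalent to first-price auctions
Step 2: The equilibrium bid is b(v) = v*(n-1)/n
Step 3: b = 47/100 * 4/5
Step 4: b = 47/125

47/125


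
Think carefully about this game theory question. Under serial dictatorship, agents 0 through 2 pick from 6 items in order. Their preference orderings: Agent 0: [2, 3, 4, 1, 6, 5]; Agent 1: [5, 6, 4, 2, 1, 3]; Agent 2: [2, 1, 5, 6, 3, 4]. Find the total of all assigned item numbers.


Step 1: Agent 0 picks item 2
Step 2: Agent 1 picks item 5
Step 3: Agent 2 picks item 1
Step 4: Sum = 2 + 5 + 1 = 8

8


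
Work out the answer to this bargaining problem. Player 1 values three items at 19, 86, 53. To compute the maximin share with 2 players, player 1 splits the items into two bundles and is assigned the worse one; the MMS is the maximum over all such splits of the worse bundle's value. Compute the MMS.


Step 1: Item values = 19, 86, 53
Step 2: Enumerate all 2-bundle partitions and take the smaller bundle:
  Partition 1: {19} vs {86,53} -> bundles 19, 139; min = 19
  Partition 2: {86} vs {19,53} -> bundles 86, 72; min = 72
  Partition 3: {53} vs {19,86} -> bundles 53, 105; min = 53
Step 3: MMS = max(19, 72, 53) = 72

72


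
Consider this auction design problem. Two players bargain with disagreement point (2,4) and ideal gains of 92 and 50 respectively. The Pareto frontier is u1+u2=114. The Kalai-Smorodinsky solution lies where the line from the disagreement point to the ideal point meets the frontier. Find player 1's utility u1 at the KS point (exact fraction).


Step 1: At the KS point, (u1-d1)/r1 = (u2-d2)/r2 = t and u1+u2 = 114
Step 2: u1 = d1 + r1*t and u2 = d2 + r2*t, so (d1 + r1*t) + (d2 + r2*t) = 114
Step 3: t = (114 - 2 - 4)/(92 + 50) = 108/142 = 54/71
Step 4: u1 = d1 + r1*t = 2 + 92 * 54/71 = 5110/71
Step 5: (Check: u2 = d2 + r2*t = 2984/71; u1+u2 = 5110/71 + 2984/71 = 114, on the frontier.)

5110/71


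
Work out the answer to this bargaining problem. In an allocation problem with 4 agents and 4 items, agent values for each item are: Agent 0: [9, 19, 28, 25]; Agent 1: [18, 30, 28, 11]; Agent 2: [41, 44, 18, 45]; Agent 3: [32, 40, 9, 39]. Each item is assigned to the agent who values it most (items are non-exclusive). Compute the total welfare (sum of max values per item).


Step 1: For each item, find the maximum value among all agents.
Step 2: Item 0 -> Agent 2 (value 41)
Step 3: Item 1 -> Agent 2 (value 44)
Step 4: Item 2 -> Agent 0 (value 28)
Step 5: Item 3 -> Agent 2 (value 45)
Step 6: Total welfare = 41 + 44 + 28 + 45 = 158

158


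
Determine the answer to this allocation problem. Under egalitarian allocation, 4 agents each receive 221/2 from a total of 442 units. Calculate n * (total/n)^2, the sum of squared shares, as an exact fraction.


Step 1: Each agent's share = 442/4 = 221/2
Step 2: Square of each share = (221/2)^2 = 48841/4
Step 3: Sum of squares = 4 * 48841/4 = 48841

48841


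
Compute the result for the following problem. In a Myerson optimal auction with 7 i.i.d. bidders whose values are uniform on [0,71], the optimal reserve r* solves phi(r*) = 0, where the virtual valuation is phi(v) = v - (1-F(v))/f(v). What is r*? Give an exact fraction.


Step 1: For U[0,71], F(v) = v/71 and f(v) = 1/71
Step 2: phi(v) = v - (1 - v/71)/(1/71) = v - (71 - v) = 2v - 71
Step 3: Set phi(r*) = 0: 2r* - 71 = 0
Step 4: r* = 71/2 (the number of bidders n = 7 does not enter)

71/2


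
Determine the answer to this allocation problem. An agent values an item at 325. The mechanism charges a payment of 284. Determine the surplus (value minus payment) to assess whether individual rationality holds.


Step 1: Surplus = value - payment = 325 - 284 = 41
Step 2: IR is satisfied (surplus >= 0)

41


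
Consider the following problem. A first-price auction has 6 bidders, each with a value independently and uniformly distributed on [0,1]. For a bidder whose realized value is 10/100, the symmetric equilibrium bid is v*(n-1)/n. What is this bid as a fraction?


Step 1: The symmetric BNE bidding function is b(v) = v * (n-1) / n
Step 2: Substitute v = 1/10 and n = 6
Step 3: b = 1/10 * 5/6
Step 4: b = 1/12

1/12


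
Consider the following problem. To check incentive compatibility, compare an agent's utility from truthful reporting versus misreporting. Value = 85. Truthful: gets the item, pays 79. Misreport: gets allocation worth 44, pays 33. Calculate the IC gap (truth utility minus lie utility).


Step 1: U(truth) = value - payment = 85 - 79 = 6
Step 2: U(lie) = allocation - payment = 44 - 33 = 11
Step 3: IC gap = 6 - 11 = -5

-5


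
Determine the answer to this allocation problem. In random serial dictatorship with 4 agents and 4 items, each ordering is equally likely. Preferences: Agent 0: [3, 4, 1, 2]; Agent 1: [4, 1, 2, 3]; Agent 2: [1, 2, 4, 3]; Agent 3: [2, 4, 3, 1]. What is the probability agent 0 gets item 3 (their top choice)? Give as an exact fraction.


Step 1: Agent 0 wants item 3
Step 2: There are 24 possible orderings of agents
Step 3: In 24 orderings, agent 0 gets item 3
Step 4: Probability = 24/24 = 1

1


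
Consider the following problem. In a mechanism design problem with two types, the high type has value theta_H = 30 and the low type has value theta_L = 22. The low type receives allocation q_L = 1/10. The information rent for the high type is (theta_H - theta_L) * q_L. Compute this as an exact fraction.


Step 1: theta_H - theta_L = 30 - 22 = 8
Step 2: Information rent = (theta_H - theta_L) * q_L
Step 3: = 8 * 1/10
Step 4: = 4/5

4/5


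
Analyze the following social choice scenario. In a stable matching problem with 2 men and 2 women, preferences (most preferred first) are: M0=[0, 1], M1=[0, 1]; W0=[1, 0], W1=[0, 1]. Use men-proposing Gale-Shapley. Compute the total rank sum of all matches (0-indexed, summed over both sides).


Step 1: Run Gale-Shapley (men propose, women hold best offer):
  M0 proposes to W0; she accepts
  M1 proposes to W0; she switches from M0
  M0 proposes to W1; she accepts
Step 2: Final matching: W0-M1, W1-M0
Step 3: 0-indexed ranks (man's rank of his match, then woman's): 0 + 0 + 1 + 0
Step 4: Total rank sum = 1

1


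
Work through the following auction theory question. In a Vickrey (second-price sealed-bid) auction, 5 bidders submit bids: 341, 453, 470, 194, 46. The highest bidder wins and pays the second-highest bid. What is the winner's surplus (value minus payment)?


Step 1: Sort bids in descending order: 470, 453, 341, 194, 46
Step 2: The winning bid is the highest: 470
Step 3: The payment equals the second-highest bid: 453
Step 4: Surplus = winner's bid - payment = 470 - 453 = 17

17


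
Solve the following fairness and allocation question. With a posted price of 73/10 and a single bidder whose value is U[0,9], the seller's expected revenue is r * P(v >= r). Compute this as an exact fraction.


Step 1: Posted price r = 73/10, value support [0,9]
Step 2: P(v >= r) = (9 - 73/10)/9 = 17/90
Step 3: Expected revenue = r * P(v >= r) = 73/10 * 17/90
Step 4: Revenue = 1241/900

1241/900


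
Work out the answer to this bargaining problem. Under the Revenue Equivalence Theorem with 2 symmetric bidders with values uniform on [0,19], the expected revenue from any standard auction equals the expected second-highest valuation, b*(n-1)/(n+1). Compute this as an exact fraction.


Step 1: By Revenue Equivalence, expected revenue = b*(n-1)/(n+1)
Step 2: Substituting n = 2, b = 19
Step 3: Revenue = 19*(2-1)/(2+1) = 19*1/3
Step 4: Revenue = 19/3

19/3


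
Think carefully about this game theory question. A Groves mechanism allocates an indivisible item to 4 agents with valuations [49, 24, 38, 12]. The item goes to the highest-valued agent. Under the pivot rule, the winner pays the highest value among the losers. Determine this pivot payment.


Step 1: The efficient winner is agent 0 with value 49
Step 2: Other agents' values: [24, 38, 12]
Step 3: Pivot payment = max(others) = 38
Step 4: The winner pays 38

38


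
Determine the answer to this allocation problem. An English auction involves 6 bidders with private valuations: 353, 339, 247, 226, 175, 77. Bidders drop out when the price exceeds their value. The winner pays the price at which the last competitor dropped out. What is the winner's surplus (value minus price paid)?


Step 1: Identify the highest value: 353
Step 2: Identify the second-highest value: 339
Step 3: The final price = second-highest value = 339
Step 4: Surplus = 353 - 339 = 14

14


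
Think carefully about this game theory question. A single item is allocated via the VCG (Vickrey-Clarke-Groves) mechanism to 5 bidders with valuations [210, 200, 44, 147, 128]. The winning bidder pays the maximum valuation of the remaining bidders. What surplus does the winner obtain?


Step 1: The winner is the agent with the highest value: agent 0 with value 210
Step 2: Values of other agents: [200, 44, 147, 128]
Step 3: VCG payment = max of others' values = 200
Step 4: Surplus = 210 - 200 = 10

10


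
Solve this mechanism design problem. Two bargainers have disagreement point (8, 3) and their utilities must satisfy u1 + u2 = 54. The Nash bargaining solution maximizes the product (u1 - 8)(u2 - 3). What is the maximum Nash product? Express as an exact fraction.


Step 1: The Nash solution splits surplus symmetrically above the disagreement point
Step 2: u1 = (total + d1 - d2)/2 = (54 + 8 - 3)/2 = 59/2
Step 3: u2 = (total - d1 + d2)/2 = (54 - 8 + 3)/2 = 49/2
Step 4: Nash product = (59/2 - 8) * (49/2 - 3)
Step 5: = 43/2 * 43/2 = 1849/4

1849/4


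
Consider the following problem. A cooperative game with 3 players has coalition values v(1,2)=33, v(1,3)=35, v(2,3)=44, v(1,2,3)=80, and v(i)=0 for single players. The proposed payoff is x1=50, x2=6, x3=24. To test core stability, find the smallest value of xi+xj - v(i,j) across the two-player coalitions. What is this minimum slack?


Step 1: Slack for coalition (1,2): x1+x2 - v12 = 56 - 33 = 23
Step 2: Slack for coalition (1,3): x1+x3 - v13 = 74 - 35 = 39
Step 3: Slack for coalition (2,3): x2+x3 - v23 = 30 - 44 = -14
Step 4: Minimum slack = min(23, 39, -14) = -14, attained by (2,3); coalition (2,3) can block (slack < 0), so the allocation is not in the core

-14


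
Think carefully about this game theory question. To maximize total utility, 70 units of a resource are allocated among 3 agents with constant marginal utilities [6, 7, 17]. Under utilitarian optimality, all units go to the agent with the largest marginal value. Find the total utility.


Step 1: The marginal utilities are [6, 7, 17]
Step 2: The highest marginal utility is 17
Step 3: All 70 units go to that agent
Step 4: Total utility = 17 * 70 = 1190

1190


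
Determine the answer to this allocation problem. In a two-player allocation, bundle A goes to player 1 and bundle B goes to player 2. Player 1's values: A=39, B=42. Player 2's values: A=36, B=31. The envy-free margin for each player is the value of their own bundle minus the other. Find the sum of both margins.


Step 1: Player 1's margin = v1(A) - v1(B) = 39 - 42 = -3
Step 2: Player 2's margin = v2(B) - v2(A) = 31 - 36 = -5
Step 3: Total margin = -3 + -5 = -8

-8


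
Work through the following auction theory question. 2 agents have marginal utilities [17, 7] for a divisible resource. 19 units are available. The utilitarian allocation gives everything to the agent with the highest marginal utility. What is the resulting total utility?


Step 1: The marginal utilities are [17, 7]
Step 2: The highest marginal utility is 17
Step 3: All 19 units go to that agent
Step 4: Total utility = 17 * 19 = 323

323


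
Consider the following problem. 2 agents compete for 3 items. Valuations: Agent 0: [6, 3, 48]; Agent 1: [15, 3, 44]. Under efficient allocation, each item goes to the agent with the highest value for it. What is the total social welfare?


Step 1: For each item, find the maximum value among all agents.
Step 2: Item 0 -> Agent 1 (value 15)
Step 3: Item 1 -> Agent 0 (value 3)
Step 4: Item 2 -> Agent 0 (value 48)
Step 5: Total welfare = 15 + 3 + 48 = 66

66


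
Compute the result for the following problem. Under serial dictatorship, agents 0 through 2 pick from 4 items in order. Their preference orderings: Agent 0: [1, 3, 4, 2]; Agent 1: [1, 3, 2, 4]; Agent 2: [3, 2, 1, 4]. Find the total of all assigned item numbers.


Step 1: Agent 0 picks item 1
Step 2: Agent 1 picks item 3
Step 3: Agent 2 picks item 2
Step 4: Sum = 1 + 3 + 2 = 6

6


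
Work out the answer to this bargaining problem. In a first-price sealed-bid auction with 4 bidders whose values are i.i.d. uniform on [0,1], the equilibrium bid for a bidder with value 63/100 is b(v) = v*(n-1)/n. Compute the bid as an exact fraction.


Step 1: The symmetric BNE bidding function is b(v) = v * (n-1) / n
Step 2: Substitute v = 63/100 and n = 4
Step 3: b = 63/100 * 3/4
Step 4: b = 189/400

189/400


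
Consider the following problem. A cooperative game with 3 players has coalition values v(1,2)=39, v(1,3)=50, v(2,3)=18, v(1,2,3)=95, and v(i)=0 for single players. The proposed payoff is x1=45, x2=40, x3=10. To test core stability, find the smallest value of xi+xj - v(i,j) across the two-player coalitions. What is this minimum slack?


Step 1: Slack for coalition (1,2): x1+x2 - v12 = 85 - 39 = 46
Step 2: Slack for coalition (1,3): x1+x3 - v13 = 55 - 50 = 5
Step 3: Slack for coalition (2,3): x2+x3 - v23 = 50 - 18 = 32
Step 4: Minimum slack = min(46, 5, 32) = 5, attained by (1,3); no pair can gain by deviating, so the allocation is in the core

5


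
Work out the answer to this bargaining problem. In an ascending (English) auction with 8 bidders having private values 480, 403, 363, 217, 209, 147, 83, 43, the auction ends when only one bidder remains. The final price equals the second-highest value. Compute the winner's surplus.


Step 1: Identify the highest value: 480
Step 2: Identify the second-highest value: 403
Step 3: The final price = second-highest value = 403
Step 4: Surplus = 480 - 403 = 77

77


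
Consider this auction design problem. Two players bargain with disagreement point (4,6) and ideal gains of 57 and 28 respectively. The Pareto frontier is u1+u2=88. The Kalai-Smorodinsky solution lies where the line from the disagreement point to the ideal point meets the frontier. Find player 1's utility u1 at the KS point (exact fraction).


Step 1: At the KS point, (u1-d1)/r1 = (u2-d2)/r2 = t and u1+u2 = 88
Step 2: u1 = d1 + r1*t and u2 = d2 + r2*t, so (d1 + r1*t) + (d2 + r2*t) = 88
Step 3: t = (88 - 4 - 6)/(57 + 28) = 78/85
Step 4: u1 = d1 + r1*t = 4 + 57 * 78/85 = 4786/85
Step 5: (Check: u2 = d2 + r2*t = 2694/85; u1+u2 = 4786/85 + 2694/85 = 88, on the frontier.)

4786/85


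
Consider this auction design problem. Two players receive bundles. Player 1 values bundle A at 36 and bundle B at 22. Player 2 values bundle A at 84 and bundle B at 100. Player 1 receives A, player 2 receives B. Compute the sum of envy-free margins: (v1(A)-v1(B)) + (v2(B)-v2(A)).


Step 1: Player 1's margin = v1(A) - v1(B) = 36 - 22 = 14
Step 2: Player 2's margin = v2(B) - v2(A) = 100 - 84 = 16
Step 3: Total margin = 14 + 16 = 30

30


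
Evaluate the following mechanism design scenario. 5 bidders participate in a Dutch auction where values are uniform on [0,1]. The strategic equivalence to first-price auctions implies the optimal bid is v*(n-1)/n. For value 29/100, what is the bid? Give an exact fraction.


Step 1: Dutch auctions are strategically equivalent to first-price auctions
Step 2: The equilibrium bid is b(v) = v*(n-1)/n
Step 3: b = 29/100 * 4/5
Step 4: b = 29/125

29/125


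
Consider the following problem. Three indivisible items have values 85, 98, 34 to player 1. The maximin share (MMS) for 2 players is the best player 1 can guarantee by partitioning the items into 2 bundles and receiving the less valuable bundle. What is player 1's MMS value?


Step 1: Item values = 85, 98, 34
Step 2: Enumerate all 2-bundle partitions and take the smaller bundle:
  Partition 1: {85} vs {98,34} -> bundles 85, 132; min = 85
  Partition 2: {98} vs {85,34} -> bundles 98, 119; min = 98
  Partition 3: {34} vs {85,98} -> bundles 34, 183; min = 34
Step 3: MMS = max(85, 98, 34) = 98

98


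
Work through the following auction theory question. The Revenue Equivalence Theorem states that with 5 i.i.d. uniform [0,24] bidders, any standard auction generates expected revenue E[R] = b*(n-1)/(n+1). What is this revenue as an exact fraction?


Step 1: By Revenue Equivalence, expected revenue = b*(n-1)/(n+1)
Step 2: Substituting n = 5, b = 24
Step 3: Revenue = 24*(5-1)/(5+1) = 24*4/6
Step 4: Revenue = 96/6 = 16

16


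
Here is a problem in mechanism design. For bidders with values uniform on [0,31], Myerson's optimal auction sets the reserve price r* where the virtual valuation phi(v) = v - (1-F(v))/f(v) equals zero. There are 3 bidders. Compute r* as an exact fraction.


Step 1: For U[0,31], F(v) = v/31 and f(v) = 1/31
Step 2: phi(v) = v - (1 - v/31)/(1/31) = v - (31 - v) = 2v - 31
Step 3: Set phi(r*) = 0: 2r* - 31 = 0
Step 4: r* = 31/2 (the number of bidders n = 3 does not enter)

31/2


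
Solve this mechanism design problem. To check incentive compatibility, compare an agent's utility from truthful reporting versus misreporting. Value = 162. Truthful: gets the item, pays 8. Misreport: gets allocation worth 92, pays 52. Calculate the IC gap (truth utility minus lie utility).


Step 1: U(truth) = value - payment = 162 - 8 = 154
Step 2: U(lie) = allocation - payment = 92 - 52 = 40
Step 3: IC gap = 154 - 40 = 114

114


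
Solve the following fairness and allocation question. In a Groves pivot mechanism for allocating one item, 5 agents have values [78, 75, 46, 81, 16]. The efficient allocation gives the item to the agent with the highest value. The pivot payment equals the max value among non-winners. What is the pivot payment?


Step 1: The efficient winner is agent 3 with value 81
Step 2: Other agents' values: [78, 75, 46, 16]
Step 3: Pivot payment = max(others) = 78
Step 4: The winner pays 78

78


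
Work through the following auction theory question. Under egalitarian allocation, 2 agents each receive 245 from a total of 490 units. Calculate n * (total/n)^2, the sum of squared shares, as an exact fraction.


Step 1: Each agent's share = 490/2 = 245
Step 2: Square of each share = (245)^2 = 60025
Step 3: Sum of squares = 2 * 60025 = 120050

120050


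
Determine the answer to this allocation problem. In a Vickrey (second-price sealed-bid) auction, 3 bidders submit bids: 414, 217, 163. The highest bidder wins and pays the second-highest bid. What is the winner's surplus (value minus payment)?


Step 1: Sort bids in descending order: 414, 217, 163
Step 2: The winning bid is the highest: 414
Step 3: The payment equals the second-highest bid: 217
Step 4: Surplus = winner's bid - payment = 414 - 217 = 197

197


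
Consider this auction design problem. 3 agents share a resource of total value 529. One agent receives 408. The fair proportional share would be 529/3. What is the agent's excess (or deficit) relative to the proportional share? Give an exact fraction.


Step 1: Proportional share = 529/3
Step 2: Agent's actual allocation = 408
Step 3: Excess = 408 - 529/3 = 695/3

695/3


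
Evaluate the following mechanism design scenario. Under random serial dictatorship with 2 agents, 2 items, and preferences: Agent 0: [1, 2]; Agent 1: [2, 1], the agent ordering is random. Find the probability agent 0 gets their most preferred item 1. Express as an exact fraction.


Step 1: Agent 0 wants item 1
Step 2: There are 2 possible orderings of agents
Step 3: In 2 orderings, agent 0 gets item 1
Step 4: Probability = 2/2 = 1

1


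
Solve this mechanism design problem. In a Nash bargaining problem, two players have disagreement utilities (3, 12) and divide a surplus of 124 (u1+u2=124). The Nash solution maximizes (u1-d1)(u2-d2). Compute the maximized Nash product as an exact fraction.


Step 1: The Nash solution splits surplus symmetrically above the disagreement point
Step 2: u1 = (total + d1 - d2)/2 = (124 + 3 - 12)/2 = 115/2
Step 3: u2 = (total - d1 + d2)/2 = (124 - 3 + 12)/2 = 133/2
Step 4: Nash product = (115/2 - 3) * (133/2 - 12)
Step 5: = 109/2 * 109/2 = 11881/4

11881/4


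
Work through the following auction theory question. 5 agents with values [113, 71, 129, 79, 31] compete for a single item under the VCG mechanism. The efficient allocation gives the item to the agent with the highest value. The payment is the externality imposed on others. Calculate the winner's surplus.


Step 1: The winner is the agent with the highest value: agent 2 with value 129
Step 2: Values of other agents: [113, 71, 79, 31]
Step 3: VCG payment = max of others' values = 113
Step 4: Surplus = 129 - 113 = 16

16


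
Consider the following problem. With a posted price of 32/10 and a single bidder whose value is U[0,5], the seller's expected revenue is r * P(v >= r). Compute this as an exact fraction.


Step 1: Posted price r = 16/5, value support [0,5]
Step 2: P(v >= r) = (5 - 16/5)/5 = 9/25
Step 3: Expected revenue = r * P(v >= r) = 16/5 * 9/25
Step 4: Revenue = 144/125

144/125


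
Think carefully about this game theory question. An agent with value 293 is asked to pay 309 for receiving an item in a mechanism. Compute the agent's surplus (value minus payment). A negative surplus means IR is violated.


Step 1: Surplus = value - payment = 293 - 309 = -16
Step 2: IR is violated (surplus < 0)

-16


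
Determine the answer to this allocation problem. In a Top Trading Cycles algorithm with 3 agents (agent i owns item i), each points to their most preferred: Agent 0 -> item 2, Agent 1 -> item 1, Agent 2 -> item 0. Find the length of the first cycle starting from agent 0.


Step 1: Trace the pointer graph from agent 0: 0 -> 2 -> 0
Step 2: A cycle is detected when we revisit agent 0
Step 3: The cycle is: 0 -> 2 -> 0
Step 4: Cycle length = 2

2


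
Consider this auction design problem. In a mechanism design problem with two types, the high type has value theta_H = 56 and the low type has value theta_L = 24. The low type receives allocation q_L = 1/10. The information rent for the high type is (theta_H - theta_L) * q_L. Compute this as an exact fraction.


Step 1: theta_H - theta_L = 56 - 24 = 32
Step 2: Information rent = (theta_H - theta_L) * q_L
Step 3: = 32 * 1/10
Step 4: = 16/5

16/5


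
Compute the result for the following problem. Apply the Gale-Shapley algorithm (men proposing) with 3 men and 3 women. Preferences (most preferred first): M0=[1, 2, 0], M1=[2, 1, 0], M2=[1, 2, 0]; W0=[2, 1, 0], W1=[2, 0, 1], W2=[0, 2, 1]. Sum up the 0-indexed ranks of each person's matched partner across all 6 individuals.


Step 1: Run Gale-Shapley (men propose, women hold best offer):
  M0 proposes to W1; she accepts
  M1 proposes to W2; she accepts
  M2 proposes to W1; she switches from M0
  M0 proposes to W2; she switches from M1
  M1 proposes to W1; rejected
  M1 proposes to W0; she accepts
Step 2: Final matching: W0-M1, W1-M2, W2-M0
Step 3: 0-indexed ranks (man's rank of his match, then woman's): 2 + 1 + 0 + 0 + 1 + 0
Step 4: Total rank sum = 4

4


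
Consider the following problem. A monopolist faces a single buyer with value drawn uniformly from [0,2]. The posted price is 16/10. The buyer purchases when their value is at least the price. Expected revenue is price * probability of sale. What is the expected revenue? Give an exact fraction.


Step 1: Posted price r = 8/5, value support [0,2]
Step 2: P(v >= r) = (2 - 8/5)/2 = 1/5
Step 3: Expected revenue = r * P(v >= r) = 8/5 * 1/5
Step 4: Revenue = 8/25

8/25


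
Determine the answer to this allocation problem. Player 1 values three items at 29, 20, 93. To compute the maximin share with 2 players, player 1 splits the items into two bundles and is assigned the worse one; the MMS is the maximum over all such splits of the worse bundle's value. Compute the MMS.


Step 1: Item values = 29, 20, 93
Step 2: Enumerate all 2-bundle partitions and take the smaller bundle:
  Partition 1: {29} vs {20,93} -> bundles 29, 113; min = 29
  Partition 2: {20} vs {29,93} -> bundles 20, 122; min = 20
  Partition 3: {93} vs {29,20} -> bundles 93, 49; min = 49
Step 3: MMS = max(29, 20, 49) = 49

49


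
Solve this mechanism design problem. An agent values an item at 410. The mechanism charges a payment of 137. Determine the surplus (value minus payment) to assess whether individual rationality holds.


Step 1: Surplus = value - payment = 410 - 137 = 273
Step 2: IR is satisfied (surplus >= 0)

273


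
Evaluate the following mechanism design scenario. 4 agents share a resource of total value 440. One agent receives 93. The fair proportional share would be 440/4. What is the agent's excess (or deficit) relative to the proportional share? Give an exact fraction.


Step 1: Proportional share = 440/4 = 110
Step 2: Agent's actual allocation = 93
Step 3: Excess = 93 - 110 = -17

-17


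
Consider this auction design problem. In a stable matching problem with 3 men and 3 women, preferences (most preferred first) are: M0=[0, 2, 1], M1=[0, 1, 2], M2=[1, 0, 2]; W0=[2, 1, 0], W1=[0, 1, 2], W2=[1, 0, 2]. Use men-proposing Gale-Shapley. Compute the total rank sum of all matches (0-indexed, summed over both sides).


Step 1: Run Gale-Shapley (men propose, women hold best offer):
  M0 proposes to W0; she accepts
  M1 proposes to W0; she switches from M0
  M2 proposes to W1; she accepts
  M0 proposes to W2; she accepts
Step 2: Final matching: W0-M1, W1-M2, W2-M0
Step 3: 0-indexed ranks (man's rank of his match, then woman's): 0 + 1 + 0 + 2 + 1 + 1
Step 4: Total rank sum = 5

5
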